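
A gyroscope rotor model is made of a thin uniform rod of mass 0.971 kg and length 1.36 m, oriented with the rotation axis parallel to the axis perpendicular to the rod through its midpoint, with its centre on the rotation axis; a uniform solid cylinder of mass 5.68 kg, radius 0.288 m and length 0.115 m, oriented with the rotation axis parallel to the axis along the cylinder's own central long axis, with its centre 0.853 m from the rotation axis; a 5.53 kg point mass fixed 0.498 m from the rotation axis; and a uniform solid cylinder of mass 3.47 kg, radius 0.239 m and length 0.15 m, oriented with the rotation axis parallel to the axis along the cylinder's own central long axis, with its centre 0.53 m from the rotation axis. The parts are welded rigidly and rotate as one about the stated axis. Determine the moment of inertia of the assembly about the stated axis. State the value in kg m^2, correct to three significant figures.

6.96

Thin rod: I_cm = (1/12)ML² = (1/12)(0.971)(1.36)² = 0.14966 kg m^2; axis through the centre, so I = 0.14966 kg m^2.
Solid cylinder: I_cm = (1/2)MR² = (1/2)(5.68)(0.288)² = 0.23556 kg m^2; centre at d = 0.853 m, so the parallel axis theorem gives I = 0.23556 + (5.68)(0.853)² = 4.3684 kg m^2.
Point mass: I_cm = 0; centre at d = 0.498 m, so the parallel axis theorem gives I = 0 + (5.53)(0.498)² = 1.3715 kg m^2.
Solid cylinder: I_cm = (1/2)MR² = (1/2)(3.47)(0.239)² = 0.099105 kg m^2; centre at d = 0.53 m, so the parallel axis theorem gives I = 0.099105 + (3.47)(0.53)² = 1.0738 kg m^2.
Total I = 0.14966 + 4.3684 + 1.3715 + 1.0738 = 6.9633 kg m^2.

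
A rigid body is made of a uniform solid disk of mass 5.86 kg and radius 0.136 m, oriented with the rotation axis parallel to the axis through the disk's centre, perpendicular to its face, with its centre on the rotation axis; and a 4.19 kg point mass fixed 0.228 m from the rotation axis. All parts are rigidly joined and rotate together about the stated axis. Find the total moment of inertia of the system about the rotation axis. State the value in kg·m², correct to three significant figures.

0.272

Solid disk: I_cm = (1/2)MR² = (1/2)(5.86)(0.136)² = 0.054193 kg·m²; axis through the centre, so I = 0.054193 kg·m².
Point mass: I_cm = 0; centre at d = 0.228 m, so the parallel axis theorem gives I = 0 + (4.19)(0.228)² = 0.21781 kg·m².
Total I = 0.054193 + 0.21781 = 0.27201 kg·m².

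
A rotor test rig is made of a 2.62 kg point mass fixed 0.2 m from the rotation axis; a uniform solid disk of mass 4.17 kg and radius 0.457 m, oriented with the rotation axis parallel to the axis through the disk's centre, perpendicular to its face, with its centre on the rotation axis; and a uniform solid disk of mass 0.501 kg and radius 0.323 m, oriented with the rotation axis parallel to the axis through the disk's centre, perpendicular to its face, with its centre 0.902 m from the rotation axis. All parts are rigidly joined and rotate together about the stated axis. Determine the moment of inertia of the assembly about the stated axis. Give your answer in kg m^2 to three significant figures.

0.974

Point mass: I_cm = 0; centre at d = 0.2 m, so I = I_cm + Md² gives I = 0 + (2.62)(0.2)² = 0.1048 kg m^2.
Solid disk: I_cm = (1/2)MR² = (1/2)(4.17)(0.457)² = 0.43545 kg m^2; axis through the centre, so I = 0.43545 kg m^2.
Solid disk: I_cm = (1/2)MR² = (1/2)(0.501)(0.323)² = 0.026134 kg m^2; centre at d = 0.902 m, so I = I_cm + Md² gives I = 0.026134 + (0.501)(0.902)² = 0.43375 kg m^2.
Total I = 0.1048 + 0.43545 + 0.43375 = 0.974 kg m^2.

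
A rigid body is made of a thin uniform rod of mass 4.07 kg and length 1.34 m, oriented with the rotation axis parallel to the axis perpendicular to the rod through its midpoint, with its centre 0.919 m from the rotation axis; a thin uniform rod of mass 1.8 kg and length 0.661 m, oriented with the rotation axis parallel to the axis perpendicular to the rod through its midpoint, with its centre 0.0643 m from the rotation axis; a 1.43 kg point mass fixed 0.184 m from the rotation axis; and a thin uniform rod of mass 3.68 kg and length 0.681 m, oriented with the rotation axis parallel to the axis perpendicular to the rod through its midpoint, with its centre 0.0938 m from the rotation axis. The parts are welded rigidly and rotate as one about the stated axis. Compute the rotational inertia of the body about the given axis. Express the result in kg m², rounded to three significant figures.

4.34

Thin rod: I_cm = (1/12)ML² = (1/12)(4.07)(1.34)² = 0.60901 kg m²; centre at d = 0.919 m, so the parallel axis theorem gives I = 0.60901 + (4.07)(0.919)² = 4.0464 kg m².
Thin rod: I_cm = (1/12)ML² = (1/12)(1.8)(0.661)² = 0.065538 kg m²; centre at d = 0.0643 m, so the parallel axis theorem gives I = 0.065538 + (1.8)(0.0643)² = 0.07298 kg m².
Point mass: I_cm = 0; centre at d = 0.184 m, so the parallel axis theorem gives I = 0 + (1.43)(0.184)² = 0.048414 kg m².
Thin rod: I_cm = (1/12)ML² = (1/12)(3.68)(0.681)² = 0.14222 kg m²; centre at d = 0.0938 m, so the parallel axis theorem gives I = 0.14222 + (3.68)(0.0938)² = 0.1746 kg m².
Total I = 4.0464 + 0.07298 + 0.048414 + 0.1746 = 4.3424 kg m².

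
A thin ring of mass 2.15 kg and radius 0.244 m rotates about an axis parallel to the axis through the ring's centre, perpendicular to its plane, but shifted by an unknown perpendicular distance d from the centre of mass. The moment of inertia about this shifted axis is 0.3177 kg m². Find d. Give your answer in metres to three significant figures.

0.297

About the centre-of-mass axis, I_cm = MR² = (2.15)(0.244)² = 0.128 kg m².
Parallel axis theorem: I = I_cm + Md², so Md² = 0.3177 − 0.128 = 0.1897 kg m².
d = √(0.1897 / 2.15) = 0.29704 m.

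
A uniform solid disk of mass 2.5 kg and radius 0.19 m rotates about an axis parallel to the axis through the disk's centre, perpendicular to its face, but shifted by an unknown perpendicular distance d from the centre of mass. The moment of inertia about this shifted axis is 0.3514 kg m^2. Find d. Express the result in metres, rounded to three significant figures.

0.350

About the centre-of-mass axis, I_cm = (1/2)MR² = (1/2)(2.5)(0.19)² = 0.045125 kg m^2.
Parallel axis theorem: I = I_cm + Md², so Md² = 0.3514 − 0.045125 = 0.30627 kg m^2.
d = √(0.30627 / 2.5) = 0.35001 m.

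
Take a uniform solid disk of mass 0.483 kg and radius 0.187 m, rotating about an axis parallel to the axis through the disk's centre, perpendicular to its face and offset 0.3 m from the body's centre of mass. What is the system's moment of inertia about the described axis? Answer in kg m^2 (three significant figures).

I_cm = (1/2)MR² = (1/2)(0.483)(0.187)² = 0.008445 kg m^2; centre at d = 0.3 m, so I = I_cm + Md² gives I = 0.008445 + (0.483)(0.3)² = 0.051915 kg m^2.

0.0519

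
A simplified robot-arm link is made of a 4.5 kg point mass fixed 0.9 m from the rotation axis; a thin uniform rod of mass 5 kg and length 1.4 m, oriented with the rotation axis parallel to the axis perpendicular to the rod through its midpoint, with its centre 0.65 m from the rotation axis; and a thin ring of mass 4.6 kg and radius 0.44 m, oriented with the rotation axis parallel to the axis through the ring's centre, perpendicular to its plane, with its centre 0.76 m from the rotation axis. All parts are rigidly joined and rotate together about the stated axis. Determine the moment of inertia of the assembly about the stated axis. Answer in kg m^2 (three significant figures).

Point mass: I_cm = 0; centre at d = 0.9 m, so the parallel axis theorem gives I = 0 + (4.5)(0.9)² = 3.645 kg m^2.
Thin rod: I_cm = (1/12)ML² = (1/12)(5)(1.4)² = 0.81667 kg m^2; centre at d = 0.65 m, so the parallel axis theorem gives I = 0.81667 + (5)(0.65)² = 2.9292 kg m^2.
Thin ring: I_cm = MR² = (4.6)(0.44)² = 0.89056 kg m^2; centre at d = 0.76 m, so the parallel axis theorem gives I = 0.89056 + (4.6)(0.76)² = 3.5475 kg m^2.
Total I = 3.645 + 2.9292 + 3.5475 = 10.122 kg m^2.

10.1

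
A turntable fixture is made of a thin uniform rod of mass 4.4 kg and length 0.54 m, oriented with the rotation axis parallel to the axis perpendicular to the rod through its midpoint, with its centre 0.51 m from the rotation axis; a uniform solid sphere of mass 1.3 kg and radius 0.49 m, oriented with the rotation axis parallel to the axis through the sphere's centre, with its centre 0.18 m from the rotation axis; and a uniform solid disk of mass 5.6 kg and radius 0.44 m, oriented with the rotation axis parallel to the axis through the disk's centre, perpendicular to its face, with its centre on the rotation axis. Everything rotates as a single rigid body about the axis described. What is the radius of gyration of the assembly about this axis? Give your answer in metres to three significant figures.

Thin rod: I_cm = (1/12)ML² = (1/12)(4.4)(0.54)² = 0.10692 kg m^2; centre at d = 0.51 m, so the parallel axis theorem gives I = 0.10692 + (4.4)(0.51)² = 1.2514 kg m^2.
Solid sphere: I_cm = (2/5)MR² = (2/5)(1.3)(0.49)² = 0.12485 kg m^2; centre at d = 0.18 m, so the parallel axis theorem gives I = 0.12485 + (1.3)(0.18)² = 0.16697 kg m^2.
Solid disk: I_cm = (1/2)MR² = (1/2)(5.6)(0.44)² = 0.54208 kg m^2; axis through the centre, so I = 0.54208 kg m^2.
Total I = 1.9604 kg m^2; total mass M = 11.3 kg.
k = √(I/M) = √(1.9604/11.3) = 0.41652 m.

0.417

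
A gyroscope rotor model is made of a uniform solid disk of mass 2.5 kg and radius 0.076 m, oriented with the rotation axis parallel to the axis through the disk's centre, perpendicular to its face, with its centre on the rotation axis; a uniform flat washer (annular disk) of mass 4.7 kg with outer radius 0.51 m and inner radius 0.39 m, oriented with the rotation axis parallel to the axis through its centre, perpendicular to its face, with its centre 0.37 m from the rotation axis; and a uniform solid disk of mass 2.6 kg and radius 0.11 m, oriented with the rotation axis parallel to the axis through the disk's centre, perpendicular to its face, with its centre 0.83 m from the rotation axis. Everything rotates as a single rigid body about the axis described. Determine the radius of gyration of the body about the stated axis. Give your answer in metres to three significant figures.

0.591

Solid disk: I_cm = (1/2)MR² = (1/2)(2.5)(0.076)² = 0.00722 kg m²; axis through the centre, so I = 0.00722 kg m².
Annular disk: I_cm = (1/2)M(R²+r²) = (1/2)(4.7)[(0.51)² + (0.39)²] = 0.96867 kg m²; centre at d = 0.37 m, so the parallel axis theorem gives I = 0.96867 + (4.7)(0.37)² = 1.6121 kg m².
Solid disk: I_cm = (1/2)MR² = (1/2)(2.6)(0.11)² = 0.01573 kg m²; centre at d = 0.83 m, so the parallel axis theorem gives I = 0.01573 + (2.6)(0.83)² = 1.8069 kg m².
Total I = 3.4262 kg m²; total mass M = 9.8 kg.
k = √(I/M) = √(3.4262/9.8) = 0.59128 m.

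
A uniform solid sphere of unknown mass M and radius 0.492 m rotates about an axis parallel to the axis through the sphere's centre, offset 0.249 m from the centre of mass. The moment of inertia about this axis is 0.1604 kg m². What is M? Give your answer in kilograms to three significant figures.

1.01

I = I_cm + Md² = (2/5)MR² + Md² = M·[0.4·(0.492)² + (0.249)²] = M·0.15883.
So M = 0.1604 / 0.15883 = 1.0099 kg.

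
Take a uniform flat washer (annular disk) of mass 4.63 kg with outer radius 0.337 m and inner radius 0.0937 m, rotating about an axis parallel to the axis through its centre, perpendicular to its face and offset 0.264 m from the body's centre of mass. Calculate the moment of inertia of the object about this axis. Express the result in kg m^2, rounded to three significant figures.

0.606

I_cm = (1/2)M(R²+r²) = (1/2)(4.63)[(0.337)² + (0.0937)²] = 0.28324 kg m^2; centre at d = 0.264 m, so I = I_cm + Md² gives I = 0.28324 + (4.63)(0.264)² = 0.60593 kg m^2.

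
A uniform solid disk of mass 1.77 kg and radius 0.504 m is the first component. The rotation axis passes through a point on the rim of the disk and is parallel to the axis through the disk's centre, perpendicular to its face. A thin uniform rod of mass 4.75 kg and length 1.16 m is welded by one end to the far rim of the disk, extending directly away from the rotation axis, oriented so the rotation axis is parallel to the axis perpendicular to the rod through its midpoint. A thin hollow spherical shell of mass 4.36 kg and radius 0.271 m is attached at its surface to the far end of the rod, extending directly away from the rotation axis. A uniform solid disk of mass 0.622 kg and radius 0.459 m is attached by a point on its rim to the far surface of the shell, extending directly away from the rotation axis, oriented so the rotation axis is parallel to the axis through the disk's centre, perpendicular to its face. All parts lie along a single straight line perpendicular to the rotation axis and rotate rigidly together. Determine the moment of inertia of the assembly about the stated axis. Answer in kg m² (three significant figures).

45.6

Solid disk: I_cm = (1/2)MR² = (1/2)(1.77)(0.504)² = 0.2248 kg m²; centre at d = 0.504 m, so I = I_cm + Md² gives I = 0.2248 + (1.77)(0.504)² = 0.67441 kg m².
Thin rod: I_cm = (1/12)ML² = (1/12)(4.75)(1.16)² = 0.53263 kg m²; centre at d = 0.504 + 0.504 + 0.58 = 1.588 m, so I = I_cm + Md² gives I = 0.53263 + (4.75)(1.588)² = 12.511 kg m².
Spherical shell: I_cm = (2/3)MR² = (2/3)(4.36)(0.271)² = 0.21347 kg m²; centre at d = 0.504 + 0.504 + 0.58 + 0.58 + 0.271 = 2.439 m, so I = I_cm + Md² gives I = 0.21347 + (4.36)(2.439)² = 26.15 kg m².
Solid disk: I_cm = (1/2)MR² = (1/2)(0.622)(0.459)² = 0.065522 kg m²; centre at d = 0.504 + 0.504 + 0.58 + 0.58 + 0.271 + 0.271 + 0.459 = 3.169 m, so I = I_cm + Md² gives I = 0.065522 + (0.622)(3.169)² = 6.312 kg m².
Total I = 0.67441 + 12.511 + 26.15 + 6.312 = 45.647 kg m².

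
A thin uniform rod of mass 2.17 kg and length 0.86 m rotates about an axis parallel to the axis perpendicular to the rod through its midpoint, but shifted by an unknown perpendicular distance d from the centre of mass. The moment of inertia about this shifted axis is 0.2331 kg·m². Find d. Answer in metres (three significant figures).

About the centre-of-mass axis, I_cm = (1/12)ML² = (1/12)(2.17)(0.86)² = 0.13374 kg·m².
Parallel axis theorem: I = I_cm + Md², so Md² = 0.2331 − 0.13374 = 0.099356 kg·m².
d = √(0.099356 / 2.17) = 0.21398 m.

0.214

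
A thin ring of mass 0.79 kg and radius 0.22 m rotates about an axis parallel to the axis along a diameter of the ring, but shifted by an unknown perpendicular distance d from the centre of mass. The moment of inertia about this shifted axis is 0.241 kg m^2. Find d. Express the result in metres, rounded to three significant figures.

About the centre-of-mass axis, I_cm = (1/2)MR² = (1/2)(0.79)(0.22)² = 0.019118 kg m^2.
Parallel axis theorem: I = I_cm + Md², so Md² = 0.241 − 0.019118 = 0.22188 kg m^2.
d = √(0.22188 / 0.79) = 0.52997 m.

0.530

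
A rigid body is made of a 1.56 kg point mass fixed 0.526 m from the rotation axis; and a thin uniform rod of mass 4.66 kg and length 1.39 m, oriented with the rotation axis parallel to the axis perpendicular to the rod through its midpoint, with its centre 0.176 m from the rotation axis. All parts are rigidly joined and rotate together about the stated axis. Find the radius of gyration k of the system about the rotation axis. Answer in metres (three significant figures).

Point mass: I_cm = 0; centre at d = 0.526 m, so I = I_cm + Md² gives I = 0 + (1.56)(0.526)² = 0.43161 kg·m².
Thin rod: I_cm = (1/12)ML² = (1/12)(4.66)(1.39)² = 0.7503 kg·m²; centre at d = 0.176 m, so I = I_cm + Md² gives I = 0.7503 + (4.66)(0.176)² = 0.89465 kg·m².
Total I = 1.3263 kg·m²; total mass M = 6.22 kg.
k = √(I/M) = √(1.3263/6.22) = 0.46176 m.

0.462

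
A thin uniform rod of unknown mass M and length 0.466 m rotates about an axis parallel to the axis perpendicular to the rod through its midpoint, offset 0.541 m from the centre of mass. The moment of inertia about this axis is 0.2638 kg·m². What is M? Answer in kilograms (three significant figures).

0.849

I = I_cm + Md² = (1/12)ML² + Md² = M·[0.0833333·(0.466)² + (0.541)²] = M·0.31078.
So M = 0.2638 / 0.31078 = 0.84884 kg.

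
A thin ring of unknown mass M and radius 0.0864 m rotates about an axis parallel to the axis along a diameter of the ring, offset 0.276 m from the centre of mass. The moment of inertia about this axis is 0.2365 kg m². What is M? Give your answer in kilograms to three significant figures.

I = I_cm + Md² = (1/2)MR² + Md² = M·[0.5·(0.0864)² + (0.276)²] = M·0.079908.
So M = 0.2365 / 0.079908 = 2.9596 kg.

2.96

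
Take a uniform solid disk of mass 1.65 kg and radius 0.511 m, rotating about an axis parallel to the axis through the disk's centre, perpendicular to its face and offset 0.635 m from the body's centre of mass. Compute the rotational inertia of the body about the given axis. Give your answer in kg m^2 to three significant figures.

0.881

I_cm = (1/2)MR² = (1/2)(1.65)(0.511)² = 0.21542 kg m^2; centre at d = 0.635 m, so I = I_cm + Md² gives I = 0.21542 + (1.65)(0.635)² = 0.88075 kg m^2.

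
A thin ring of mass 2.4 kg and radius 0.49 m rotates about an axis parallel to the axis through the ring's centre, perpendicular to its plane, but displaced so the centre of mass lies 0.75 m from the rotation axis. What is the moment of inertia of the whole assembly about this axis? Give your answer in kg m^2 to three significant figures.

1.93

I_cm = MR² = (2.4)(0.49)² = 0.57624 kg m^2; centre at d = 0.75 m, so the parallel axis theorem gives I = 0.57624 + (2.4)(0.75)² = 1.9262 kg m^2.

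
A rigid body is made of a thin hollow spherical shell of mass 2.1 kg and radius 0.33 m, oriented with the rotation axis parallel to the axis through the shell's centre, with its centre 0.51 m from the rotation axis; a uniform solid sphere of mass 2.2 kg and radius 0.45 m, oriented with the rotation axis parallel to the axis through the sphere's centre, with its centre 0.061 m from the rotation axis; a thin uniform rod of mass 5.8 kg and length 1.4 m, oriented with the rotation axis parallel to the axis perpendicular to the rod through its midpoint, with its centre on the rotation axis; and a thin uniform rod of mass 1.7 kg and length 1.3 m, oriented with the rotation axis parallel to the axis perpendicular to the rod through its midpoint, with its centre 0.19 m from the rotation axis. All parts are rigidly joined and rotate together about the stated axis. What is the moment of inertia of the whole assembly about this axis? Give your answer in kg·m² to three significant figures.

2.13

Spherical shell: I_cm = (2/3)MR² = (2/3)(2.1)(0.33)² = 0.15246 kg·m²; centre at d = 0.51 m, so I = I_cm + Md² gives I = 0.15246 + (2.1)(0.51)² = 0.69867 kg·m².
Solid sphere: I_cm = (2/5)MR² = (2/5)(2.2)(0.45)² = 0.1782 kg·m²; centre at d = 0.061 m, so I = I_cm + Md² gives I = 0.1782 + (2.2)(0.061)² = 0.18639 kg·m².
Thin rod: I_cm = (1/12)ML² = (1/12)(5.8)(1.4)² = 0.94733 kg·m²; axis through the centre, so I = 0.94733 kg·m².
Thin rod: I_cm = (1/12)ML² = (1/12)(1.7)(1.3)² = 0.23942 kg·m²; centre at d = 0.19 m, so I = I_cm + Md² gives I = 0.23942 + (1.7)(0.19)² = 0.30079 kg·m².
Total I = 0.69867 + 0.18639 + 0.94733 + 0.30079 = 2.1332 kg·m².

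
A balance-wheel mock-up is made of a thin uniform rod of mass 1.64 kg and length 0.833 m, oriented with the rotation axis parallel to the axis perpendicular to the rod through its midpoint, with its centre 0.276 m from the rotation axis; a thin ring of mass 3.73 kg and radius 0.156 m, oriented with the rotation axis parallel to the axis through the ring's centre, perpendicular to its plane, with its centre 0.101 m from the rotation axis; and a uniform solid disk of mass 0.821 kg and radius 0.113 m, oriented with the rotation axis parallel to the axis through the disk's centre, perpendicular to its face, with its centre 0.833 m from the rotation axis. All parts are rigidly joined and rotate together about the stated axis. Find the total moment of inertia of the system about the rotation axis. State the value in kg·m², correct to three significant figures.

Thin rod: I_cm = (1/12)ML² = (1/12)(1.64)(0.833)² = 0.094831 kg·m²; centre at d = 0.276 m, so I = I_cm + Md² gives I = 0.094831 + (1.64)(0.276)² = 0.21976 kg·m².
Thin ring: I_cm = MR² = (3.73)(0.156)² = 0.090773 kg·m²; centre at d = 0.101 m, so I = I_cm + Md² gives I = 0.090773 + (3.73)(0.101)² = 0.12882 kg·m².
Solid disk: I_cm = (1/2)MR² = (1/2)(0.821)(0.113)² = 0.0052417 kg·m²; centre at d = 0.833 m, so I = I_cm + Md² gives I = 0.0052417 + (0.821)(0.833)² = 0.57492 kg·m².
Total I = 0.21976 + 0.12882 + 0.57492 = 0.92351 kg·m².

0.924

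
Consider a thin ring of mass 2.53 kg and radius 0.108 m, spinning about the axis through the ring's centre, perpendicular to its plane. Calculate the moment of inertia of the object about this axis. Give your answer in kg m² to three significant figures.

I_cm = MR² = (2.53)(0.108)² = 0.02951 kg m²; axis through the centre, so I = 0.02951 kg m².

0.0295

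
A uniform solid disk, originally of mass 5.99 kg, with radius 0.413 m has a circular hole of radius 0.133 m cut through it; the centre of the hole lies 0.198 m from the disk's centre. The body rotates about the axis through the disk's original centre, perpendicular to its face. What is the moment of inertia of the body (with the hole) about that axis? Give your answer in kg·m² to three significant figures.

0.481

Unpierced body about its centre: I₀ = (1/2)MR² = (1/2)(5.99)(0.413)² = 0.51085 kg·m².
The removed disk has mass m = M·(r/R)² = (5.99)(0.133/0.413)² = 0.6212 kg (same uniform areal density).
Its moment of inertia about the rotation axis (parallel-axis theorem): I_hole = (1/2)mr² + md² = (1/2)(0.6212)(0.133)² + (0.6212)(0.198)² = 0.029848 kg·m².
Treating the hole as negative mass, I = I₀ − I_hole = 0.51085 − 0.029848 = 0.48101 kg·m².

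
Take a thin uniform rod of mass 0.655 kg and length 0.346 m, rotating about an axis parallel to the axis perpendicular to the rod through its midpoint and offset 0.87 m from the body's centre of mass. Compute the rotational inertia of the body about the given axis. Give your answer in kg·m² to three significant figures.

0.502

I_cm = (1/12)ML² = (1/12)(0.655)(0.346)² = 0.0065345 kg·m²; centre at d = 0.87 m, so the parallel axis theorem gives I = 0.0065345 + (0.655)(0.87)² = 0.5023 kg·m².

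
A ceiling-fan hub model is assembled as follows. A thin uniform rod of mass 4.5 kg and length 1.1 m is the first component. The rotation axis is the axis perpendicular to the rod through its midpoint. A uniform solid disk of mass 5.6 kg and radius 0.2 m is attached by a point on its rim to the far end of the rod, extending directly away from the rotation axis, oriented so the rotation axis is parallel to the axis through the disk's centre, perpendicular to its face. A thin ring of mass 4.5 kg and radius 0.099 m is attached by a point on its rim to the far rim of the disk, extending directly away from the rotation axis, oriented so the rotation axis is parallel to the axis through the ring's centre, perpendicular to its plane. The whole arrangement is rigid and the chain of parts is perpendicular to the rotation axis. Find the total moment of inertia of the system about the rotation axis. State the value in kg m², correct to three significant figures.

Thin rod: I_cm = (1/12)ML² = (1/12)(4.5)(1.1)² = 0.45375 kg m²; axis through the centre, so I = 0.45375 kg m².
Solid disk: I_cm = (1/2)MR² = (1/2)(5.6)(0.2)² = 0.112 kg m²; centre at d = 0.55 + 0.2 = 0.75 m, so the parallel axis theorem gives I = 0.112 + (5.6)(0.75)² = 3.262 kg m².
Thin ring: I_cm = MR² = (4.5)(0.099)² = 0.044105 kg m²; centre at d = 0.55 + 0.2 + 0.2 + 0.099 = 1.049 m, so the parallel axis theorem gives I = 0.044105 + (4.5)(1.049)² = 4.9959 kg m².
Total I = 0.45375 + 3.262 + 4.9959 = 8.7117 kg m².

8.71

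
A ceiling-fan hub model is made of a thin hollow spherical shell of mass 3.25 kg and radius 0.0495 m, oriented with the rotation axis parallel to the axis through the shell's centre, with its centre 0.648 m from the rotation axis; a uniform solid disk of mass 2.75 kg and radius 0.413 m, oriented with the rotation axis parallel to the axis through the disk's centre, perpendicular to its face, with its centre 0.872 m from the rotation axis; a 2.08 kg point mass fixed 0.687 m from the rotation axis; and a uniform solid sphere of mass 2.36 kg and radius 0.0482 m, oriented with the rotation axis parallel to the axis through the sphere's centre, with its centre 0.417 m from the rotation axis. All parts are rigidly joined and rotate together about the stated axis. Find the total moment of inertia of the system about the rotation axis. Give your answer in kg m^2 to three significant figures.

Spherical shell: I_cm = (2/3)MR² = (2/3)(3.25)(0.0495)² = 0.0053089 kg m^2; centre at d = 0.648 m, so I = I_cm + Md² gives I = 0.0053089 + (3.25)(0.648)² = 1.37 kg m^2.
Solid disk: I_cm = (1/2)MR² = (1/2)(2.75)(0.413)² = 0.23453 kg m^2; centre at d = 0.872 m, so I = I_cm + Md² gives I = 0.23453 + (2.75)(0.872)² = 2.3256 kg m^2.
Point mass: I_cm = 0; centre at d = 0.687 m, so I = I_cm + Md² gives I = 0 + (2.08)(0.687)² = 0.9817 kg m^2.
Solid sphere: I_cm = (2/5)MR² = (2/5)(2.36)(0.0482)² = 0.0021931 kg m^2; centre at d = 0.417 m, so I = I_cm + Md² gives I = 0.0021931 + (2.36)(0.417)² = 0.41257 kg m^2.
Total I = 1.37 + 2.3256 + 0.9817 + 0.41257 = 5.0899 kg m^2.

5.09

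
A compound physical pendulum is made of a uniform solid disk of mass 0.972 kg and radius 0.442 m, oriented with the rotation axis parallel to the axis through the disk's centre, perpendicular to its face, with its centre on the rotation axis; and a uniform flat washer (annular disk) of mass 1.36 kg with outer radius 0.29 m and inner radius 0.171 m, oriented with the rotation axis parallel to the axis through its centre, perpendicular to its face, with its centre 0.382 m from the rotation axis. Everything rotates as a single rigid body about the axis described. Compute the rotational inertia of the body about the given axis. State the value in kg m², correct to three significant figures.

0.370

Solid disk: I_cm = (1/2)MR² = (1/2)(0.972)(0.442)² = 0.094947 kg m²; axis through the centre, so I = 0.094947 kg m².
Annular disk: I_cm = (1/2)M(R²+r²) = (1/2)(1.36)[(0.29)² + (0.171)²] = 0.077072 kg m²; centre at d = 0.382 m, so the parallel axis theorem gives I = 0.077072 + (1.36)(0.382)² = 0.27553 kg m².
Total I = 0.094947 + 0.27553 = 0.37048 kg m².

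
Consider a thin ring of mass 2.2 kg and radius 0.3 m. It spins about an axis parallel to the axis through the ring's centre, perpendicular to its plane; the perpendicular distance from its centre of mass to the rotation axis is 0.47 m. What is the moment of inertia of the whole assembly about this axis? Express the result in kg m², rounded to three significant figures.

I_cm = MR² = (2.2)(0.3)² = 0.198 kg m²; centre at d = 0.47 m, so I = I_cm + Md² gives I = 0.198 + (2.2)(0.47)² = 0.68398 kg m².

0.684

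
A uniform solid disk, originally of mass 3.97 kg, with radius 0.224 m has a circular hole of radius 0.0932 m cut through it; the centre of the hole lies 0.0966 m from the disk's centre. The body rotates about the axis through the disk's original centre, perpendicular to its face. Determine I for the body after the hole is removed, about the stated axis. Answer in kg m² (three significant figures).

Unpierced body about its centre: I₀ = (1/2)MR² = (1/2)(3.97)(0.224)² = 0.099599 kg m².
The removed disk has mass m = M·(r/R)² = (3.97)(0.0932/0.224)² = 0.68727 kg (same uniform areal density).
Its moment of inertia about the rotation axis (parallel-axis theorem): I_hole = (1/2)mr² + md² = (1/2)(0.68727)(0.0932)² + (0.68727)(0.0966)² = 0.0093982 kg m².
Treating the hole as negative mass, I = I₀ − I_hole = 0.099599 − 0.0093982 = 0.090201 kg m².

0.0902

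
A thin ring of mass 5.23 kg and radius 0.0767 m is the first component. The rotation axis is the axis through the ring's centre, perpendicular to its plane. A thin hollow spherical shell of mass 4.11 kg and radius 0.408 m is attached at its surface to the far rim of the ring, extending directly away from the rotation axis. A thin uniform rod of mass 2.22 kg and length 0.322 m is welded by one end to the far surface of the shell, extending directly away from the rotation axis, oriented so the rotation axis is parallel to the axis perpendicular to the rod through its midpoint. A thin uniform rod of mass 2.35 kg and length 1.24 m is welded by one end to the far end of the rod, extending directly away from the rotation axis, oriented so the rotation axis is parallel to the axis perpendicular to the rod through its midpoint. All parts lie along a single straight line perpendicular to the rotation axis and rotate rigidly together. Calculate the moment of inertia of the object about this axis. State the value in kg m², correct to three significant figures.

Thin ring: I_cm = MR² = (5.23)(0.0767)² = 0.030768 kg m²; axis through the centre, so I = 0.030768 kg m².
Spherical shell: I_cm = (2/3)MR² = (2/3)(4.11)(0.408)² = 0.45611 kg m²; centre at d = 0.0767 + 0.408 = 0.4847 m, so the parallel axis theorem gives I = 0.45611 + (4.11)(0.4847)² = 1.4217 kg m².
Thin rod: I_cm = (1/12)ML² = (1/12)(2.22)(0.322)² = 0.019182 kg m²; centre at d = 0.0767 + 0.408 + 0.408 + 0.161 = 1.0537 m, so the parallel axis theorem gives I = 0.019182 + (2.22)(1.0537)² = 2.484 kg m².
Thin rod: I_cm = (1/12)ML² = (1/12)(2.35)(1.24)² = 0.30111 kg m²; centre at d = 0.0767 + 0.408 + 0.408 + 0.161 + 0.161 + 0.62 = 1.8347 m, so the parallel axis theorem gives I = 0.30111 + (2.35)(1.8347)² = 8.2115 kg m².
Total I = 0.030768 + 1.4217 + 2.484 + 8.2115 = 12.148 kg m².

12.1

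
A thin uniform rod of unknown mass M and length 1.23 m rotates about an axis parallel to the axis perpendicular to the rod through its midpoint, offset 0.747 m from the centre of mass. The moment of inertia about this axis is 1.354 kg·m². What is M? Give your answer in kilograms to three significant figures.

1.98

I = I_cm + Md² = (1/12)ML² + Md² = M·[0.0833333·(1.23)² + (0.747)²] = M·0.68408.
So M = 1.354 / 0.68408 = 1.9793 kg.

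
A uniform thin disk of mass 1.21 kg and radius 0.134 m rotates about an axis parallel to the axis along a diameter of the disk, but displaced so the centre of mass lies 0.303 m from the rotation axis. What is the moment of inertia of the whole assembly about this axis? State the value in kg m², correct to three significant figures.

I_cm = (1/4)MR² = (1/4)(1.21)(0.134)² = 0.0054317 kg m²; centre at d = 0.303 m, so I = I_cm + Md² gives I = 0.0054317 + (1.21)(0.303)² = 0.11652 kg m².

0.117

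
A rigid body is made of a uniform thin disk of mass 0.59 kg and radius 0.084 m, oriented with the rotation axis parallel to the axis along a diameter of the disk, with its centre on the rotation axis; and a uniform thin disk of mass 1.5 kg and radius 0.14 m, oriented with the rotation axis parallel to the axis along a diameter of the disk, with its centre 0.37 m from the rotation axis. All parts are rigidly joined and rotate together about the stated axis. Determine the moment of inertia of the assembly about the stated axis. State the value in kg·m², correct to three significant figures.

0.214

Thin disk: I_cm = (1/4)MR² = (1/4)(0.59)(0.084)² = 0.0010408 kg·m²; axis through the centre, so I = 0.0010408 kg·m².
Thin disk: I_cm = (1/4)MR² = (1/4)(1.5)(0.14)² = 0.00735 kg·m²; centre at d = 0.37 m, so I = I_cm + Md² gives I = 0.00735 + (1.5)(0.37)² = 0.2127 kg·m².
Total I = 0.0010408 + 0.2127 = 0.21374 kg·m².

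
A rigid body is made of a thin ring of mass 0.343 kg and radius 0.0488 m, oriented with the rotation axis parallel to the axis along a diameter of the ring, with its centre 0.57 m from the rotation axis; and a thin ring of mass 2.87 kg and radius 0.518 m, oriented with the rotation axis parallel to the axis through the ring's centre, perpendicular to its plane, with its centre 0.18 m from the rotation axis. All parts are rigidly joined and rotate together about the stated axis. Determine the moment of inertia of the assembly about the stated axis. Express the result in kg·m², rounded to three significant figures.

Thin ring: I_cm = (1/2)MR² = (1/2)(0.343)(0.0488)² = 0.00040842 kg·m²; centre at d = 0.57 m, so I = I_cm + Md² gives I = 0.00040842 + (0.343)(0.57)² = 0.11185 kg·m².
Thin ring: I_cm = MR² = (2.87)(0.518)² = 0.77009 kg·m²; centre at d = 0.18 m, so I = I_cm + Md² gives I = 0.77009 + (2.87)(0.18)² = 0.86308 kg·m².
Total I = 0.11185 + 0.86308 = 0.97493 kg·m².

0.975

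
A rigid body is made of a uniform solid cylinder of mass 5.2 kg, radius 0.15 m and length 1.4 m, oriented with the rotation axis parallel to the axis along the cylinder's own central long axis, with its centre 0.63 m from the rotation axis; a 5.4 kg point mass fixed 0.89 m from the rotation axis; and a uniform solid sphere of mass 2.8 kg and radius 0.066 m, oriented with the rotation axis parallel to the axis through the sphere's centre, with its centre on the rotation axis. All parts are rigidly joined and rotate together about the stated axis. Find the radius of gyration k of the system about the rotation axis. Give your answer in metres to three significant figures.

Solid cylinder: I_cm = (1/2)MR² = (1/2)(5.2)(0.15)² = 0.0585 kg·m²; centre at d = 0.63 m, so the parallel axis theorem gives I = 0.0585 + (5.2)(0.63)² = 2.1224 kg·m².
Point mass: I_cm = 0; centre at d = 0.89 m, so the parallel axis theorem gives I = 0 + (5.4)(0.89)² = 4.2773 kg·m².
Solid sphere: I_cm = (2/5)MR² = (2/5)(2.8)(0.066)² = 0.0048787 kg·m²; axis through the centre, so I = 0.0048787 kg·m².
Total I = 6.4046 kg·m²; total mass M = 13.4 kg.
k = √(I/M) = √(6.4046/13.4) = 0.69134 m.

0.691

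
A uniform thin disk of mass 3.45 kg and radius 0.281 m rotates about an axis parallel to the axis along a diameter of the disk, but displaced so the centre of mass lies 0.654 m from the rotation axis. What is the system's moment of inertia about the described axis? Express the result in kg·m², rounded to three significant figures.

1.54

I_cm = (1/4)MR² = (1/4)(3.45)(0.281)² = 0.068104 kg·m²; centre at d = 0.654 m, so the parallel axis theorem gives I = 0.068104 + (3.45)(0.654)² = 1.5437 kg·m².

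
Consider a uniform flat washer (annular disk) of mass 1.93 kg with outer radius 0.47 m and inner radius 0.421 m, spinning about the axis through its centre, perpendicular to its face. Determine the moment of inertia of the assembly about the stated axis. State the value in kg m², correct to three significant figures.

I_cm = (1/2)M(R²+r²) = (1/2)(1.93)[(0.47)² + (0.421)²] = 0.38421 kg m²; axis through the centre, so I = 0.38421 kg m².

0.384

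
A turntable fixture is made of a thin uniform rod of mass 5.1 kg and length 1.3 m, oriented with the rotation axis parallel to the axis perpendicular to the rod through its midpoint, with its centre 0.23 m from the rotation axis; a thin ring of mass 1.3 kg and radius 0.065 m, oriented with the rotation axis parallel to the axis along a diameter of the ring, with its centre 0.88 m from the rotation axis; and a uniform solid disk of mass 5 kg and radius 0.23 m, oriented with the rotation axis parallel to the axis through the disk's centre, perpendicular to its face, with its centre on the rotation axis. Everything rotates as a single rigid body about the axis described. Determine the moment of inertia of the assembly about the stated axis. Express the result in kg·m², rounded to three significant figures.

2.13

Thin rod: I_cm = (1/12)ML² = (1/12)(5.1)(1.3)² = 0.71825 kg·m²; centre at d = 0.23 m, so I = I_cm + Md² gives I = 0.71825 + (5.1)(0.23)² = 0.98804 kg·m².
Thin ring: I_cm = (1/2)MR² = (1/2)(1.3)(0.065)² = 0.0027463 kg·m²; centre at d = 0.88 m, so I = I_cm + Md² gives I = 0.0027463 + (1.3)(0.88)² = 1.0095 kg·m².
Solid disk: I_cm = (1/2)MR² = (1/2)(5)(0.23)² = 0.13225 kg·m²; axis through the centre, so I = 0.13225 kg·m².
Total I = 0.98804 + 1.0095 + 0.13225 = 2.1298 kg·m².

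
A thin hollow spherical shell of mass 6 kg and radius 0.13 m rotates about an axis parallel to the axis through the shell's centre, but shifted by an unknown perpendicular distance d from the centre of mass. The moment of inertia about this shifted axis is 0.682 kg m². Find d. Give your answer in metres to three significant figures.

About the centre-of-mass axis, I_cm = (2/3)MR² = (2/3)(6)(0.13)² = 0.0676 kg m².
Parallel axis theorem: I = I_cm + Md², so Md² = 0.682 − 0.0676 = 0.6144 kg m².
d = √(0.6144 / 6) = 0.32 m.

0.320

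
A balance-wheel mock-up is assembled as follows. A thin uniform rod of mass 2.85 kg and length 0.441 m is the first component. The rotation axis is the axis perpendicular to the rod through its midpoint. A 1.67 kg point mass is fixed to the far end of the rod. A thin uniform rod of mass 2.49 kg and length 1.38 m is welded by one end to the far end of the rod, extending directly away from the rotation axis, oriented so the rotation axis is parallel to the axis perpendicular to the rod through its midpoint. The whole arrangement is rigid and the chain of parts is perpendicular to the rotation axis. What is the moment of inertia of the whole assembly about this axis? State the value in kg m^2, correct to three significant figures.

Thin rod: I_cm = (1/12)ML² = (1/12)(2.85)(0.441)² = 0.046189 kg m^2; axis through the centre, so I = 0.046189 kg m^2.
Point mass: I_cm = 0; centre at d = 0.2205 m, so I = I_cm + Md² gives I = 0 + (1.67)(0.2205)² = 0.081196 kg m^2.
Thin rod: I_cm = (1/12)ML² = (1/12)(2.49)(1.38)² = 0.39516 kg m^2; centre at d = 0.2205 + 0.69 = 0.9105 m, so I = I_cm + Md² gives I = 0.39516 + (2.49)(0.9105)² = 2.4594 kg m^2.
Total I = 0.046189 + 0.081196 + 2.4594 = 2.5868 kg m^2.

2.59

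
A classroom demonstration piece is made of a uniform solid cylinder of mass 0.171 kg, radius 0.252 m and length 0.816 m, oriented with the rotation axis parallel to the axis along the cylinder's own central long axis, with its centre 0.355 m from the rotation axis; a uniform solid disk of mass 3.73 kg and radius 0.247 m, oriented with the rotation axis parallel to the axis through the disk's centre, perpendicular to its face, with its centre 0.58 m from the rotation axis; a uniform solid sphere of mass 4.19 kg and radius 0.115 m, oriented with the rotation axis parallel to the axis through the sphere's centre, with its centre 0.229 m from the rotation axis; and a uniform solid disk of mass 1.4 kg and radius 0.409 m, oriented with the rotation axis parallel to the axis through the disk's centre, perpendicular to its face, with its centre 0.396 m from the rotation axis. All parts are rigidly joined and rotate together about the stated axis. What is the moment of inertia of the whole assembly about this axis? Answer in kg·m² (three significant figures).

1.97

Solid cylinder: I_cm = (1/2)MR² = (1/2)(0.171)(0.252)² = 0.0054296 kg·m²; centre at d = 0.355 m, so I = I_cm + Md² gives I = 0.0054296 + (0.171)(0.355)² = 0.02698 kg·m².
Solid disk: I_cm = (1/2)MR² = (1/2)(3.73)(0.247)² = 0.11378 kg·m²; centre at d = 0.58 m, so I = I_cm + Md² gives I = 0.11378 + (3.73)(0.58)² = 1.3686 kg·m².
Solid sphere: I_cm = (2/5)MR² = (2/5)(4.19)(0.115)² = 0.022165 kg·m²; centre at d = 0.229 m, so I = I_cm + Md² gives I = 0.022165 + (4.19)(0.229)² = 0.24189 kg·m².
Solid disk: I_cm = (1/2)MR² = (1/2)(1.4)(0.409)² = 0.1171 kg·m²; centre at d = 0.396 m, so I = I_cm + Md² gives I = 0.1171 + (1.4)(0.396)² = 0.33664 kg·m².
Total I = 0.02698 + 1.3686 + 0.24189 + 0.33664 = 1.9741 kg·m².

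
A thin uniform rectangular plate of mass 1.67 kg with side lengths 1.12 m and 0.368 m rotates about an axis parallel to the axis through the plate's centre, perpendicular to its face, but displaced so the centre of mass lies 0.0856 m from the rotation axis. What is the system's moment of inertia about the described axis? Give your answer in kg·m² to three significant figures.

0.206

I_cm = (1/12)M(a²+b²) = (1/12)(1.67)[(1.12)² + (0.368)²] = 0.19342 kg·m²; centre at d = 0.0856 m, so I = I_cm + Md² gives I = 0.19342 + (1.67)(0.0856)² = 0.20565 kg·m².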